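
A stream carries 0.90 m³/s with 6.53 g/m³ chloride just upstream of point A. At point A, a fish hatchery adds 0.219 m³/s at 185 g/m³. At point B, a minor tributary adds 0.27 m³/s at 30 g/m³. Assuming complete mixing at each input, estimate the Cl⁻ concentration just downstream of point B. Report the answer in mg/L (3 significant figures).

39.2 mg/L

After input A: C = (0.9·6.53 + 0.219·185) / 1.119 = 41.46 mg/L.
After input B: C = (1.119·41.46 + 0.27·30) / 1.389 = 39.23 mg/L.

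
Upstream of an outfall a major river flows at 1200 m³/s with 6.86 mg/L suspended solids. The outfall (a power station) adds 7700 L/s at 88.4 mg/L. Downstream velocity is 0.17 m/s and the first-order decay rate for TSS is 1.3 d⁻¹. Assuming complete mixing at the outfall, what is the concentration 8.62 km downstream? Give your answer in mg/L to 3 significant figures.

3.44 mg/L

7700 L/s = 7.7 m³/s.
After complete mixing, C₀ = (7.7·88.4 + 1200·6.86) / 1208 = 7.38 mg/L.
Travel time t = 8620 m / 0.17 m/s = 5.071e+04 s = 0.5869 d.
C = 7.38·exp(−1.3·0.5869) = 7.38·0.4663 = 3.441 mg/L.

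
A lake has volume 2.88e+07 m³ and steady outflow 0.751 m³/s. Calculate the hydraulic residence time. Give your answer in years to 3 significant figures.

1.22 yr

Q = 0.751 m³/s × 3.156e+07 s/yr = 2.37e+07 m³/yr.
Hydraulic residence time τ = V/Q = 2.88e+07/2.37e+07 = 1.215 yr.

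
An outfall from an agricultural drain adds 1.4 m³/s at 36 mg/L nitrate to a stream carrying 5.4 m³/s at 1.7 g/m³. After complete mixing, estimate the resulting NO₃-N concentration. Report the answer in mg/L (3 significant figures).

8.76 mg/L

Conservation of mass across the mixing zone: C = (1.4·36 + 5.4·1.7) / (1.4 + 5.4) = 59.58/6.8 = 8.762 mg/L.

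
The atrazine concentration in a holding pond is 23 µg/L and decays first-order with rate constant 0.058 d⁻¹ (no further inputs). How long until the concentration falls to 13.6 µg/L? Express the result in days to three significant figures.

t = ln(C₀/C)/k = ln(23/13.6)/0.058 = 0.5254/0.058 = 9.059 d.

9.06 d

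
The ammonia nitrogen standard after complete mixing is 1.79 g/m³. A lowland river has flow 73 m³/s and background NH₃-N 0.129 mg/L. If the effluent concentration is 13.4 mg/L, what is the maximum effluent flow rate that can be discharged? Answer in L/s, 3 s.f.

10400 L/s

Mass balance at complete mixing: C_std·(Q_w + Q_r) = Q_w·C_e + Q_r·C_b.
Rearranging, Q_w = Q_r·(C_std − C_b)/(C_e − C_std) = 73·(1.79 − 0.129) / (13.4 − 1.79) = 10.44 m³/s.
= 1.044e+04 L/s.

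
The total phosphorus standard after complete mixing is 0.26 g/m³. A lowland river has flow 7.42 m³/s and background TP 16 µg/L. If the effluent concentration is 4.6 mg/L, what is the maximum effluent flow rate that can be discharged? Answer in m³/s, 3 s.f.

0.417 m³/s

16 µg/L = 0.016 mg/L.
Mass balance at complete mixing: C_std·(Q_w + Q_r) = Q_w·C_e + Q_r·C_b.
Rearranging, Q_w = Q_r·(C_std − C_b)/(C_e − C_std) = 7.42·(0.26 − 0.016) / (4.6 − 0.26) = 0.4172 m³/s.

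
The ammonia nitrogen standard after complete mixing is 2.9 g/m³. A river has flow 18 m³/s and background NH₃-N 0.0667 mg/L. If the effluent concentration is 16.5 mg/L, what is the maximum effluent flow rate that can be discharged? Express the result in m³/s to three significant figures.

Mass balance at complete mixing: C_std·(Q_w + Q_r) = Q_w·C_e + Q_r·C_b.
Rearranging, Q_w = Q_r·(C_std − C_b)/(C_e − C_std) = 18·(2.9 − 0.0667) / (16.5 − 2.9) = 3.75 m³/s.

3.75 m³/s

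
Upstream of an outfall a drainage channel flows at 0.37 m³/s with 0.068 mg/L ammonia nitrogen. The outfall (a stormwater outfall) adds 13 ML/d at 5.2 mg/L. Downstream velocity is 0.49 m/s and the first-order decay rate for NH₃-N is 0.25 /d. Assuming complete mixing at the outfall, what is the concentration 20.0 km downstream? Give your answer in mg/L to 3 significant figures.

13 ML/d = 0.1505 m³/s.
After complete mixing, C₀ = (0.1505·5.2 + 0.37·0.068) / 0.5205 = 1.552 mg/L.
Travel time t = 2e+04 m / 0.49 m/s = 4.082e+04 s = 0.4724 d.
C = 1.552·exp(−0.25·0.4724) = 1.552·0.8886 = 1.379 mg/L.

1.38 mg/L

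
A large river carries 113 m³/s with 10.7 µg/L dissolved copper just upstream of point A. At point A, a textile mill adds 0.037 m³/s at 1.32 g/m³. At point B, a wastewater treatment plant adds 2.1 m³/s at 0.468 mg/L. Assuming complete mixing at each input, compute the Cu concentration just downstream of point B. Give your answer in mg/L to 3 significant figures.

10.7 µg/L = 0.0107 mg/L.
After input A: C = (113·0.0107 + 0.037·1.32) / 113 = 0.01113 mg/L.
After input B: C = (113·0.01113 + 2.1·0.468) / 115.1 = 0.01946 mg/L.

0.0195 mg/L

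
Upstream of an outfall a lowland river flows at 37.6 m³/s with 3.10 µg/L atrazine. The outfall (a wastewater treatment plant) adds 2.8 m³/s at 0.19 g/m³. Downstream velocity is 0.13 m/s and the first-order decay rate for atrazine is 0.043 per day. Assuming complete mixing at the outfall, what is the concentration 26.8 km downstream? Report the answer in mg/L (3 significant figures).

0.0145 mg/L

3.10 µg/L = 0.0031 mg/L.
After complete mixing, C₀ = (2.8·0.19 + 37.6·0.0031) / 40.4 = 0.01605 mg/L.
Travel time t = 2.68e+04 m / 0.13 m/s = 2.062e+05 s = 2.386 d.
C = 0.01605·exp(−0.043·2.386) = 0.01605·0.9025 = 0.01449 mg/L.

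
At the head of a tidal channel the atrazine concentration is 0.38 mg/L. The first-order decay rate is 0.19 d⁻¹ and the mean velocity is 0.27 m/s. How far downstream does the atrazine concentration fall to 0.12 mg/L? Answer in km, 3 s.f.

From C = C₀·e^(−kt), t = ln(C₀/C)/k = ln(0.38/0.12)/0.19 = 1.153/0.19 = 6.067 d.
Distance = v·t = 0.27 m/s × 5.242e+05 s = 1.415e+05 m = 141.5 km.

142 km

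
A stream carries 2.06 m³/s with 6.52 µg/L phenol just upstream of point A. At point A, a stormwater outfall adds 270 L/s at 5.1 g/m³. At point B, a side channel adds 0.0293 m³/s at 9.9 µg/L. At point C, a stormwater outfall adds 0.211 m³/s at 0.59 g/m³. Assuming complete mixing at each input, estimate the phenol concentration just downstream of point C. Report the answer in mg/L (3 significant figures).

6.52 µg/L = 0.00652 mg/L.
270 L/s = 0.27 m³/s.
After input A: C = (2.06·0.00652 + 0.27·5.1) / 2.33 = 0.5968 mg/L.
9.9 µg/L = 0.0099 mg/L.
After input B: C = (2.33·0.5968 + 0.0293·0.0099) / 2.359 = 0.5895 mg/L.
After input C: C = (2.359·0.5895 + 0.211·0.59) / 2.57 = 0.5895 mg/L.

0.590 mg/L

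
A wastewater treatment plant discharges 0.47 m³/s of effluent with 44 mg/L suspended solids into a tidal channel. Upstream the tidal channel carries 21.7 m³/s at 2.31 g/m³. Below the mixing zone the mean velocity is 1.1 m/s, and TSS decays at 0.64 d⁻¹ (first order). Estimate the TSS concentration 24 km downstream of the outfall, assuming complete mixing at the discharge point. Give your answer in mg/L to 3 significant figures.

2.72 mg/L

After complete mixing, C₀ = (0.47·44 + 21.7·2.31) / 22.17 = 3.194 mg/L.
Travel time t = 2.4e+04 m / 1.1 m/s = 2.182e+04 s = 0.2525 d.
C = 3.194·exp(−0.64·0.2525) = 3.194·0.8508 = 2.717 mg/L.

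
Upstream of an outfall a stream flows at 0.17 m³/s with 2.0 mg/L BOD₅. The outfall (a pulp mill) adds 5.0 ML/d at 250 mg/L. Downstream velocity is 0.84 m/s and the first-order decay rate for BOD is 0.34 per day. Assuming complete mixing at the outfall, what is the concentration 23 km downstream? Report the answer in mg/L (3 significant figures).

5.0 ML/d = 0.05787 m³/s.
After complete mixing, C₀ = (0.05787·250 + 0.17·2) / 0.2279 = 64.98 mg/L.
Travel time t = 2.3e+04 m / 0.84 m/s = 2.738e+04 s = 0.3169 d.
C = 64.98·exp(−0.34·0.3169) = 64.98·0.8979 = 58.34 mg/L.

58.3 mg/L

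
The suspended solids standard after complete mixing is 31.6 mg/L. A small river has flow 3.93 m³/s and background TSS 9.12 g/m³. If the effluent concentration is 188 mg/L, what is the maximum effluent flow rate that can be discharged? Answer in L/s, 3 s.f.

Mass balance at complete mixing: C_std·(Q_w + Q_r) = Q_w·C_e + Q_r·C_b.
Rearranging, Q_w = Q_r·(C_std − C_b)/(C_e − C_std) = 3.93·(31.6 − 9.12) / (188 − 31.6) = 0.5649 m³/s.
= 564.9 L/s.

565 L/s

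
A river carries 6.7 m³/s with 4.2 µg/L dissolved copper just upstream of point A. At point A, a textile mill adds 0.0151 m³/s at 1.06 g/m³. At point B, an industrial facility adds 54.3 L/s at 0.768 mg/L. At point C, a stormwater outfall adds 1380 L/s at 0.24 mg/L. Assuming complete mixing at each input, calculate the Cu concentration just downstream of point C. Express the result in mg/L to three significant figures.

4.2 µg/L = 0.0042 mg/L.
After input A: C = (6.7·0.0042 + 0.0151·1.06) / 6.715 = 0.006574 mg/L.
54.3 L/s = 0.0543 m³/s.
After input B: C = (6.715·0.006574 + 0.0543·0.768) / 6.769 = 0.01268 mg/L.
1380 L/s = 1.38 m³/s.
After input C: C = (6.769·0.01268 + 1.38·0.24) / 8.149 = 0.05118 mg/L.

0.0512 mg/L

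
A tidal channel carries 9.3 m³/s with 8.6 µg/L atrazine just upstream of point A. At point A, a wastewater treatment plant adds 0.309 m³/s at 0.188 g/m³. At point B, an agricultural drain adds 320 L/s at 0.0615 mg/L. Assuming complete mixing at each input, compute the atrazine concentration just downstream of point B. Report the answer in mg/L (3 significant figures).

8.6 µg/L = 0.0086 mg/L.
After input A: C = (9.3·0.0086 + 0.309·0.188) / 9.609 = 0.01437 mg/L.
320 L/s = 0.32 m³/s.
After input B: C = (9.609·0.01437 + 0.32·0.0615) / 9.929 = 0.01589 mg/L.

0.0159 mg/L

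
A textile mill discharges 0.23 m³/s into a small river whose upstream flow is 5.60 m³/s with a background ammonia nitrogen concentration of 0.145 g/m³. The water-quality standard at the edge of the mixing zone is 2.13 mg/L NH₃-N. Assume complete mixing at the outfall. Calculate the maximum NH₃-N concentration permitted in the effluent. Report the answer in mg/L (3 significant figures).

50.5 mg/L

Mass balance: 2.13·5.83 = 0.23·Cₑ + 5.6·0.145.
Cₑ = (12.42 − 0.812) / 0.23 = 50.46 mg/L.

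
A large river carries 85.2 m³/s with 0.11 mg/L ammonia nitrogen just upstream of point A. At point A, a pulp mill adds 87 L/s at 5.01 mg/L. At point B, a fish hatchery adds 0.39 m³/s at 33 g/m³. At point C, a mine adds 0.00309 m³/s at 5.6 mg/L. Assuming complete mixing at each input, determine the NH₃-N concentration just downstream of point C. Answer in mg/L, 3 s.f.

0.265 mg/L

87 L/s = 0.087 m³/s.
After input A: C = (85.2·0.11 + 0.087·5.01) / 85.29 = 0.115 mg/L.
After input B: C = (85.29·0.115 + 0.39·33) / 85.68 = 0.2647 mg/L.
After input C: C = (85.68·0.2647 + 0.00309·5.6) / 85.68 = 0.2649 mg/L.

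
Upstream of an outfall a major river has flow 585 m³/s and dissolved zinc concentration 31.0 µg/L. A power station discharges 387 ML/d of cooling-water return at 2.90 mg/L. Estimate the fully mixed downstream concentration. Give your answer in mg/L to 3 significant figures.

387 ML/d = 4.479 m³/s.
31.0 µg/L = 0.031 mg/L.
Conservation of mass across the mixing zone: C = (4.479·2.9 + 585·0.031) / (4.479 + 585) = 31.12/589.5 = 0.0528 mg/L.

0.0528 mg/L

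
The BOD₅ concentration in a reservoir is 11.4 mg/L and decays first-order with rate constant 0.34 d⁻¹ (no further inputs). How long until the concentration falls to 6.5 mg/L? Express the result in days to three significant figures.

t = ln(C₀/C)/k = ln(11.4/6.5)/0.34 = 0.5618/0.34 = 1.652 d.

1.65 d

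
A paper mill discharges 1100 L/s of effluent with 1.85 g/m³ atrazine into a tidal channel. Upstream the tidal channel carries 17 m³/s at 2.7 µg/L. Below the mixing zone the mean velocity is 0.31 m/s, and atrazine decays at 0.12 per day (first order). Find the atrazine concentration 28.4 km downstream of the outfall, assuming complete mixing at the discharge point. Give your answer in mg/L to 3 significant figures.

1100 L/s = 1.1 m³/s.
2.7 µg/L = 0.0027 mg/L.
After complete mixing, C₀ = (1.1·1.85 + 17·0.0027) / 18.1 = 0.115 mg/L.
Travel time t = 2.84e+04 m / 0.31 m/s = 9.161e+04 s = 1.06 d.
C = 0.115·exp(−0.12·1.06) = 0.115·0.8805 = 0.1012 mg/L.

0.101 mg/L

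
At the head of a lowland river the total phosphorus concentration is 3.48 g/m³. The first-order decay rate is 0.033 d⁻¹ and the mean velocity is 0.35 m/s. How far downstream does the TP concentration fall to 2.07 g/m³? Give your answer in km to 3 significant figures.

From C = C₀·e^(−kt), t = ln(C₀/C)/k = ln(3.48/2.07)/0.033 = 0.5195/0.033 = 15.74 d.
Distance = v·t = 0.35 m/s × 1.36e+06 s = 4.76e+05 m = 476 km.

476 km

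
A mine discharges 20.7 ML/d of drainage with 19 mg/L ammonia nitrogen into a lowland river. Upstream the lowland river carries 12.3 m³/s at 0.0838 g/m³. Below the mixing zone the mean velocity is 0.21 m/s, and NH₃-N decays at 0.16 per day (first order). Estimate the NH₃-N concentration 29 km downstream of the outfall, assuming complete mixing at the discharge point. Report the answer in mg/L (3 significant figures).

0.345 mg/L

20.7 ML/d = 0.2396 m³/s.
After complete mixing, C₀ = (0.2396·19 + 12.3·0.0838) / 12.54 = 0.4452 mg/L.
Travel time t = 2.9e+04 m / 0.21 m/s = 1.381e+05 s = 1.598 d.
C = 0.4452·exp(−0.16·1.598) = 0.4452·0.7743 = 0.3448 mg/L.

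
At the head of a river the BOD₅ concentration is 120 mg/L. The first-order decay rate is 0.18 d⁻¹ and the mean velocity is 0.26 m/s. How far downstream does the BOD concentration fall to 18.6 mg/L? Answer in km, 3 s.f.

From C = C₀·e^(−kt), t = ln(C₀/C)/k = ln(120/18.6)/0.18 = 1.864/0.18 = 10.36 d.
Distance = v·t = 0.26 m/s × 8.949e+05 s = 2.327e+05 m = 232.7 km.

233 km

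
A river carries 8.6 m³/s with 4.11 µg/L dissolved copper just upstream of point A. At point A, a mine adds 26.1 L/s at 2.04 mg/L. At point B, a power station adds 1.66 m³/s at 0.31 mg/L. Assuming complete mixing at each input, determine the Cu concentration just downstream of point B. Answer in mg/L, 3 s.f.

0.0586 mg/L

4.11 µg/L = 0.00411 mg/L.
26.1 L/s = 0.0261 m³/s.
After input A: C = (8.6·0.00411 + 0.0261·2.04) / 8.626 = 0.01027 mg/L.
After input B: C = (8.626·0.01027 + 1.66·0.31) / 10.29 = 0.05864 mg/L.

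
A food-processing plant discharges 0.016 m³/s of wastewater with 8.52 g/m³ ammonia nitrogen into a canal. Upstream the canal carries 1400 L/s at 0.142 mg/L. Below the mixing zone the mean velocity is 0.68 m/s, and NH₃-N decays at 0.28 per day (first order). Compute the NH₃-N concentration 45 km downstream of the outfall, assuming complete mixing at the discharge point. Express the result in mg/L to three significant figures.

0.191 mg/L

1400 L/s = 1.4 m³/s.
After complete mixing, C₀ = (0.016·8.52 + 1.4·0.142) / 1.416 = 0.2367 mg/L.
Travel time t = 4.5e+04 m / 0.68 m/s = 6.618e+04 s = 0.7659 d.
C = 0.2367·exp(−0.28·0.7659) = 0.2367·0.807 = 0.191 mg/L.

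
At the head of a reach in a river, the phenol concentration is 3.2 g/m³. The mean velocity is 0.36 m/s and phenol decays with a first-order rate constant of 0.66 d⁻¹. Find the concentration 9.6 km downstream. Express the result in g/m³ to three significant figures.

2.61 g/m³

Travel time t = 9.6 km / 0.36 m/s = 9600/0.36 = 2.667e+04 s = 0.3086 d.
First-order decay: C = 3.2·exp(−0.66·0.3086) = 3.2·0.8157 = 2.61 g/m³.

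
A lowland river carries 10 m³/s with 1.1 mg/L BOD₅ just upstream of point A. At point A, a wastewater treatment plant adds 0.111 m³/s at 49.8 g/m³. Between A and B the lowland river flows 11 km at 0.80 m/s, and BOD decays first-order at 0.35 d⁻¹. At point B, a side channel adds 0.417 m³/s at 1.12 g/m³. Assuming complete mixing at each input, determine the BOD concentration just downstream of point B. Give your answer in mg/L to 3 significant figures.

1.53 mg/L

After input A: C = (10·1.1 + 0.111·49.8) / 10.11 = 1.635 mg/L.
Over the 11 km reach to input B (t = 1.375e+04 s = 0.1591 d), decay gives C = 1.635·exp(−0.35·0.1591) = 1.546 mg/L.
After input B: C = (10.11·1.546 + 0.417·1.12) / 10.53 = 1.529 mg/L.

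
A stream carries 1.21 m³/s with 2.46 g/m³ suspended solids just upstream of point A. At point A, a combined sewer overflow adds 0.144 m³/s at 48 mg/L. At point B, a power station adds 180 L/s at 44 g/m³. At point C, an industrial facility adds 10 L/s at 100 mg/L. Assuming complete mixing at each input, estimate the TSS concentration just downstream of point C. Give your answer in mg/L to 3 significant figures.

After input A: C = (1.21·2.46 + 0.144·48) / 1.354 = 7.303 mg/L.
180 L/s = 0.18 m³/s.
After input B: C = (1.354·7.303 + 0.18·44) / 1.534 = 11.61 mg/L.
10 L/s = 0.01 m³/s.
After input C: C = (1.534·11.61 + 0.01·100) / 1.544 = 12.18 mg/L.

12.2 mg/L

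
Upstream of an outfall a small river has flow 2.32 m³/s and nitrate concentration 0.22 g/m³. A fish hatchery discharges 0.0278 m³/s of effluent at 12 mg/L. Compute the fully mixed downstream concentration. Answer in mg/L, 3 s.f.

0.359 mg/L

By mass balance at complete mixing, C = (0.0278·12 + 2.32·0.22) / (0.0278 + 2.32) = 0.844/2.348 = 0.3595 mg/L.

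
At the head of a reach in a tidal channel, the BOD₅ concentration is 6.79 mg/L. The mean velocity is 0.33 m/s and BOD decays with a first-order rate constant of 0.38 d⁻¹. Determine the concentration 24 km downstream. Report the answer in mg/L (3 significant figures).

4.93 mg/L

Travel time t = 24 km / 0.33 m/s = 2.4e+04/0.33 = 7.273e+04 s = 0.8418 d.
First-order decay: C = 6.79·exp(−0.38·0.8418) = 6.79·0.7262 = 4.931 mg/L.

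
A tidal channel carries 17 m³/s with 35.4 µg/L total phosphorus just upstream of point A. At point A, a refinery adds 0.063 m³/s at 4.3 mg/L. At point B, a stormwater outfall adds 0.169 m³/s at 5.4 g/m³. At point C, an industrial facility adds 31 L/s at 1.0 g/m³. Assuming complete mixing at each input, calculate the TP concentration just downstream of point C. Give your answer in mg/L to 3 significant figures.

0.105 mg/L

35.4 µg/L = 0.0354 mg/L.
After input A: C = (17·0.0354 + 0.063·4.3) / 17.06 = 0.05115 mg/L.
After input B: C = (17.06·0.05115 + 0.169·5.4) / 17.23 = 0.1036 mg/L.
31 L/s = 0.031 m³/s.
After input C: C = (17.23·0.1036 + 0.031·1) / 17.26 = 0.1052 mg/L.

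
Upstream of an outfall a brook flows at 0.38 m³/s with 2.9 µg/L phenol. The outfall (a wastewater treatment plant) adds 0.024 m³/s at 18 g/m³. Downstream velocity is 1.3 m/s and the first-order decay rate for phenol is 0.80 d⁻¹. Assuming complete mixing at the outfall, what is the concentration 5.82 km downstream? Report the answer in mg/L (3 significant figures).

2.9 µg/L = 0.0029 mg/L.
After complete mixing, C₀ = (0.024·18 + 0.38·0.0029) / 0.404 = 1.072 mg/L.
Travel time t = 5820 m / 1.3 m/s = 4477 s = 0.05182 d.
C = 1.072·exp(−0.80·0.05182) = 1.072·0.9594 = 1.029 mg/L.

1.03 mg/L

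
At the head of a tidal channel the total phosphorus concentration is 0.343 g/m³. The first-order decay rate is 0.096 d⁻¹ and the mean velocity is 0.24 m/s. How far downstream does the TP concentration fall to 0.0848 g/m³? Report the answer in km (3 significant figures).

302 km

From C = C₀·e^(−kt), t = ln(C₀/C)/k = ln(0.343/0.0848)/0.096 = 1.397/0.096 = 14.56 d.
Distance = v·t = 0.24 m/s × 1.258e+06 s = 3.018e+05 m = 301.8 km.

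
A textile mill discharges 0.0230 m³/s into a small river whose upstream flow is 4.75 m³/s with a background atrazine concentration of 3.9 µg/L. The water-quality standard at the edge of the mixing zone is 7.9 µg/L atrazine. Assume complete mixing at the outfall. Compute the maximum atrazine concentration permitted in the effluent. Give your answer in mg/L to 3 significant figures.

3.9 µg/L = 0.0039 mg/L.
7.9 µg/L = 0.0079 mg/L.
Mass balance: 0.0079·4.773 = 0.023·Cₑ + 4.75·0.0039.
Cₑ = (0.03771 − 0.01852) / 0.023 = 0.834 mg/L.

0.834 mg/L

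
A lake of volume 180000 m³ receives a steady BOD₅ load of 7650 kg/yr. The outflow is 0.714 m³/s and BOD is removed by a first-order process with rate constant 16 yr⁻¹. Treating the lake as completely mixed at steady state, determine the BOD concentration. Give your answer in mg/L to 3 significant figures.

0.301 mg/L

Outflow Q = 0.714 m³/s × 3.156e+07 s/yr = 2.253e+07 m³/yr.
Steady-state CSTR mass balance: W = Q·C + k·V·C, so C = W/(Q + kV).
Q + kV = 2.253e+07 + 16·180000 = 2.541e+07 m³/yr.
C = 7650/2.541e+07 = 0.000301 kg/m³ = 0.301 mg/L.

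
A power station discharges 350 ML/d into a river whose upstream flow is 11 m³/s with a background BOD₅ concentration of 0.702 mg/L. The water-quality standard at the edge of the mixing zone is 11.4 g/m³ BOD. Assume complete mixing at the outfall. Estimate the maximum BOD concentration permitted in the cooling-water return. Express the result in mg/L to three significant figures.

350 ML/d = 4.051 m³/s.
Mass balance: 11.4·15.05 = 4.051·Cₑ + 11·0.702.
Cₑ = (171.6 − 7.722) / 4.051 = 40.45 mg/L.

40.4 mg/L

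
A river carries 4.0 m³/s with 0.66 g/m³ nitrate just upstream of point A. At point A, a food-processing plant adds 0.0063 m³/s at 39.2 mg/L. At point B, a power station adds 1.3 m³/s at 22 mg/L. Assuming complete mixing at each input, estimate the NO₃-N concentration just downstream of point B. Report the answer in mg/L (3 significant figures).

After input A: C = (4·0.66 + 0.0063·39.2) / 4.006 = 0.7206 mg/L.
After input B: C = (4.006·0.7206 + 1.3·22) / 5.306 = 5.934 mg/L.

5.93 mg/L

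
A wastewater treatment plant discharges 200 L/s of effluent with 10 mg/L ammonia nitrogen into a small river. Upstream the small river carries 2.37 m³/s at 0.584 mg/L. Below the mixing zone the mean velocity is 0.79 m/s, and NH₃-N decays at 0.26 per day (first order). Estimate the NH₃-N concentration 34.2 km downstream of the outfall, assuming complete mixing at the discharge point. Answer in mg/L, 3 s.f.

1.16 mg/L

200 L/s = 0.2 m³/s.
After complete mixing, C₀ = (0.2·10 + 2.37·0.584) / 2.57 = 1.317 mg/L.
Travel time t = 3.42e+04 m / 0.79 m/s = 4.329e+04 s = 0.5011 d.
C = 1.317·exp(−0.26·0.5011) = 1.317·0.8779 = 1.156 mg/L.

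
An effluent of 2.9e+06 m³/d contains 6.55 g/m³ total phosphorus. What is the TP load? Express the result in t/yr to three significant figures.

6940 t/yr

2.9e+06 m³/d = 33.56 m³/s.
Mass flux = Q·C = 33.56 m³/s × 6.55 g/m³ = 219.8 g/s.
= 219.8 g/s × 31.56 = 6938 t/yr.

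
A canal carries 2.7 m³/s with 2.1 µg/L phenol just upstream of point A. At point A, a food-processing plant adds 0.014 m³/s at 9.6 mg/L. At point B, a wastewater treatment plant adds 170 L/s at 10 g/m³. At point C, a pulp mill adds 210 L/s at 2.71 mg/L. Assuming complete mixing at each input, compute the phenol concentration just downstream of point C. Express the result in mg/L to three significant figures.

2.1 µg/L = 0.0021 mg/L.
After input A: C = (2.7·0.0021 + 0.014·9.6) / 2.714 = 0.05161 mg/L.
170 L/s = 0.17 m³/s.
After input B: C = (2.714·0.05161 + 0.17·10) / 2.884 = 0.638 mg/L.
210 L/s = 0.21 m³/s.
After input C: C = (2.884·0.638 + 0.21·2.71) / 3.094 = 0.7787 mg/L.

0.779 mg/L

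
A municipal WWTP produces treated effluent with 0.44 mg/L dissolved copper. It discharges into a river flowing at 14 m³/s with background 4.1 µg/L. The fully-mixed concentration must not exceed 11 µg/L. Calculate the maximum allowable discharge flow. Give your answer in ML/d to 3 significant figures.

4.1 µg/L = 0.0041 mg/L.
11 µg/L = 0.011 mg/L.
Mass balance at complete mixing: C_std·(Q_w + Q_r) = Q_w·C_e + Q_r·C_b.
Rearranging, Q_w = Q_r·(C_std − C_b)/(C_e − C_std) = 14·(0.011 − 0.0041) / (0.44 − 0.011) = 0.2252 m³/s.
= 19.46 ML/d.

19.5 ML/d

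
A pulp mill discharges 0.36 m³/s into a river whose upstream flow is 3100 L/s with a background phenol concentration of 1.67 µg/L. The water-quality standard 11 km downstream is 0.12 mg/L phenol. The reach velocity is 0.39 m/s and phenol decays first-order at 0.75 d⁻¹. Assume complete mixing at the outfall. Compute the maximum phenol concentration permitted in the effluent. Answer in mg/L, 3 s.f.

3100 L/s = 3.1 m³/s.
1.67 µg/L = 0.00167 mg/L.
Travel time to the compliance point: t = 1.1e+04/0.39 = 2.821e+04 s = 0.3264 d; decay factor exp(−0.75·0.3264) = 0.7828.
So the concentration just after mixing may be at most 0.12/0.7828 = 0.1533 mg/L.
Mass balance: 0.1533·3.46 = 0.36·Cₑ + 3.1·0.00167.
Cₑ = (0.5304 − 0.005177) / 0.36 = 1.459 mg/L.

1.46 mg/L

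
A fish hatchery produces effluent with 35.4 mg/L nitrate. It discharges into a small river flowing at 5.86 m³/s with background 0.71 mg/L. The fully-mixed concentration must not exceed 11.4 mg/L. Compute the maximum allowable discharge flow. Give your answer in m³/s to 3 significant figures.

Mass balance at complete mixing: C_std·(Q_w + Q_r) = Q_w·C_e + Q_r·C_b.
Rearranging, Q_w = Q_r·(C_std − C_b)/(C_e − C_std) = 5.86·(11.4 − 0.71) / (35.4 − 11.4) = 2.61 m³/s.

2.61 m³/s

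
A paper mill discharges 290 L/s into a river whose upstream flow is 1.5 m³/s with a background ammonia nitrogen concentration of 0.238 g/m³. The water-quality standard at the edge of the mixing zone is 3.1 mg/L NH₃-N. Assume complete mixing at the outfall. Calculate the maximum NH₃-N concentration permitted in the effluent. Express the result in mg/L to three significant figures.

290 L/s = 0.29 m³/s.
Mass balance: 3.1·1.79 = 0.29·Cₑ + 1.5·0.238.
Cₑ = (5.549 − 0.357) / 0.29 = 17.9 mg/L.

17.9 mg/L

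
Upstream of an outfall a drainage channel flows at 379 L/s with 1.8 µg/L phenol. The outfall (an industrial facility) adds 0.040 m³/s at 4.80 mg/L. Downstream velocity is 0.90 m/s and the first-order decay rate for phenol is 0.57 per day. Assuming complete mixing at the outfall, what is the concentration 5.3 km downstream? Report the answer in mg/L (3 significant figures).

379 L/s = 0.379 m³/s.
1.8 µg/L = 0.0018 mg/L.
After complete mixing, C₀ = (0.04·4.8 + 0.379·0.0018) / 0.419 = 0.4599 mg/L.
Travel time t = 5300 m / 0.90 m/s = 5889 s = 0.06816 d.
C = 0.4599·exp(−0.57·0.06816) = 0.4599·0.9619 = 0.4423 mg/L.

0.442 mg/L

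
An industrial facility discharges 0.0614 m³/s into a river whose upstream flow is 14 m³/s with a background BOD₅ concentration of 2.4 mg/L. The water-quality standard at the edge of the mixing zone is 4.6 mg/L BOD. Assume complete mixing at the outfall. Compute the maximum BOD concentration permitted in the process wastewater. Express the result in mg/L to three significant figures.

Mass balance: 4.6·14.06 = 0.0614·Cₑ + 14·2.4.
Cₑ = (64.68 − 33.6) / 0.0614 = 506.2 mg/L.

506 mg/L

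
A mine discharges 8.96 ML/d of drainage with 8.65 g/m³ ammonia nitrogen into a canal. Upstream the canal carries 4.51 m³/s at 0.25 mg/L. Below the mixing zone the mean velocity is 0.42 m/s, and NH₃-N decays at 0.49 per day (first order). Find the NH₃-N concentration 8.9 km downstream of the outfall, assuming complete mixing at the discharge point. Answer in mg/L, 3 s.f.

8.96 ML/d = 0.1037 m³/s.
After complete mixing, C₀ = (0.1037·8.65 + 4.51·0.25) / 4.614 = 0.4388 mg/L.
Travel time t = 8900 m / 0.42 m/s = 2.119e+04 s = 0.2453 d.
C = 0.4388·exp(−0.49·0.2453) = 0.4388·0.8868 = 0.3891 mg/L.

0.389 mg/L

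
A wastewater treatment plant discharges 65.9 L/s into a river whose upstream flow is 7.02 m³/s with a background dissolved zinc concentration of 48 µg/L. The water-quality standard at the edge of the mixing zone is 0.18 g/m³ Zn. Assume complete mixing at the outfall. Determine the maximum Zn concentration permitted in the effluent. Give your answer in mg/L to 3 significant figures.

14.2 mg/L

65.9 L/s = 0.0659 m³/s.
48 µg/L = 0.048 mg/L.
Mass balance: 0.18·7.086 = 0.0659·Cₑ + 7.02·0.048.
Cₑ = (1.275 − 0.337) / 0.0659 = 14.24 mg/L.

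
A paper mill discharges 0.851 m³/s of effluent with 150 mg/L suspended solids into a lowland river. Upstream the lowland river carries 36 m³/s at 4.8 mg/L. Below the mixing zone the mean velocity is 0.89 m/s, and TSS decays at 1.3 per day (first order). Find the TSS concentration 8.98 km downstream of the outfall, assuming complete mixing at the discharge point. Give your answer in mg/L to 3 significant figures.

After complete mixing, C₀ = (0.851·150 + 36·4.8) / 36.85 = 8.153 mg/L.
Travel time t = 8980 m / 0.89 m/s = 1.009e+04 s = 0.1168 d.
C = 8.153·exp(−1.3·0.1168) = 8.153·0.8591 = 7.005 mg/L.

7.00 mg/L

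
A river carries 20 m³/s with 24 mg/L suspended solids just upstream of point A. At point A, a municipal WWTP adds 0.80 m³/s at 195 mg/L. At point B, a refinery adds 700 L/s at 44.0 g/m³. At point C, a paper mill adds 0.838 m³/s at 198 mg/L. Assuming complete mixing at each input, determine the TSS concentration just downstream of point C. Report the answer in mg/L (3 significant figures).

37.3 mg/L

After input A: C = (20·24 + 0.8·195) / 20.8 = 30.58 mg/L.
700 L/s = 0.7 m³/s.
After input B: C = (20.8·30.58 + 0.7·44) / 21.5 = 31.01 mg/L.
After input C: C = (21.5·31.01 + 0.838·198) / 22.34 = 37.28 mg/L.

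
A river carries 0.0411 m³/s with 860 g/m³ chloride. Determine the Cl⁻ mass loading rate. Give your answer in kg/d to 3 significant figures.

Mass flux = Q·C = 0.0411 m³/s × 860 g/m³ = 35.35 g/s.
= 35.35 g/s × 86.4 = 3054 kg/d.

3050 kg/d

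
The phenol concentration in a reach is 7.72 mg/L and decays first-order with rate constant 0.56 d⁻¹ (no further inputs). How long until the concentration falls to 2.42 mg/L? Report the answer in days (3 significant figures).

t = ln(C₀/C)/k = ln(7.72/2.42)/0.56 = 1.16/0.56 = 2.072 d.

2.07 d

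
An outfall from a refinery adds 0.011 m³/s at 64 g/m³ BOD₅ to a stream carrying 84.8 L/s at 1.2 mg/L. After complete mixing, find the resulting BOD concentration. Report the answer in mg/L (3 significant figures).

8.41 mg/L

84.8 L/s = 0.0848 m³/s.
Conservation of mass across the mixing zone: C = (0.011·64 + 0.0848·1.2) / (0.011 + 0.0848) = 0.8058/0.0958 = 8.411 mg/L.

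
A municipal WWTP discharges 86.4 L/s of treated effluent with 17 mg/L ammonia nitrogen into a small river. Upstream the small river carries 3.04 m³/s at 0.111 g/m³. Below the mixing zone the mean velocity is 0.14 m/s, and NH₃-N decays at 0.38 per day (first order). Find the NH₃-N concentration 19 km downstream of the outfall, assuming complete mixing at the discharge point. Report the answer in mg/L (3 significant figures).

0.318 mg/L

86.4 L/s = 0.0864 m³/s.
After complete mixing, C₀ = (0.0864·17 + 3.04·0.111) / 3.126 = 0.5777 mg/L.
Travel time t = 1.9e+04 m / 0.14 m/s = 1.357e+05 s = 1.571 d.
C = 0.5777·exp(−0.38·1.571) = 0.5777·0.5505 = 0.3181 mg/L.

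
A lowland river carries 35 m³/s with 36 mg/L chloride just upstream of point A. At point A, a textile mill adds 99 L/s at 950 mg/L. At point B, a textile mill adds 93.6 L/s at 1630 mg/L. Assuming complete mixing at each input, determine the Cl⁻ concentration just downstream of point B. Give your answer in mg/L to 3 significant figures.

42.8 mg/L

99 L/s = 0.099 m³/s.
After input A: C = (35·36 + 0.099·950) / 35.1 = 38.58 mg/L.
93.6 L/s = 0.0936 m³/s.
After input B: C = (35.1·38.58 + 0.0936·1630) / 35.19 = 42.81 mg/L.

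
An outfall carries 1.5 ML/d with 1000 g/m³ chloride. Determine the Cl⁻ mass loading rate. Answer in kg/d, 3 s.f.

1.5 ML/d = 0.01736 m³/s.
Mass flux = Q·C = 0.01736 m³/s × 1000 g/m³ = 17.36 g/s.
= 17.36 g/s × 86.4 = 1500 kg/d.

1500 kg/d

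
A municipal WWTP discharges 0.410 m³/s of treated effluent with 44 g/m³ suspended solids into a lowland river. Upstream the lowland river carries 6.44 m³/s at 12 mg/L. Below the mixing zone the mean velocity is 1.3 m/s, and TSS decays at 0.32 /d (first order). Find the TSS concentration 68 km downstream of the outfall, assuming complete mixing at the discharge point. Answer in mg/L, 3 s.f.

After complete mixing, C₀ = (0.41·44 + 6.44·12) / 6.85 = 13.92 mg/L.
Travel time t = 6.8e+04 m / 1.3 m/s = 5.231e+04 s = 0.6054 d.
C = 13.92·exp(−0.32·0.6054) = 13.92·0.8239 = 11.46 mg/L.

11.5 mg/L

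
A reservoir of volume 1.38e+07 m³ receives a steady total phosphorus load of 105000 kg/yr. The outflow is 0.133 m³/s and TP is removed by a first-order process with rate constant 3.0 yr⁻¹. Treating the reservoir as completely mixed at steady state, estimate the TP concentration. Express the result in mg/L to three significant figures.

2.30 mg/L

Outflow Q = 0.133 m³/s × 3.156e+07 s/yr = 4.197e+06 m³/yr.
Steady-state CSTR mass balance: W = Q·C + k·V·C, so C = W/(Q + kV).
Q + kV = 4.197e+06 + 3.0·1.38e+07 = 4.56e+07 m³/yr.
C = 105000/4.56e+07 = 0.002303 kg/m³ = 2.303 mg/L.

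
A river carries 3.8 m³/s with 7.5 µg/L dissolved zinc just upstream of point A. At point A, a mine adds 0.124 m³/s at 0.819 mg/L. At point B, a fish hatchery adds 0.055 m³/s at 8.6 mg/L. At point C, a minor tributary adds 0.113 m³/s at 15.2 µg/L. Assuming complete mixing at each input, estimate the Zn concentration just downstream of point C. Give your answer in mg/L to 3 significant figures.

7.5 µg/L = 0.0075 mg/L.
After input A: C = (3.8·0.0075 + 0.124·0.819) / 3.924 = 0.03314 mg/L.
After input B: C = (3.924·0.03314 + 0.055·8.6) / 3.979 = 0.1516 mg/L.
15.2 µg/L = 0.0152 mg/L.
After input C: C = (3.979·0.1516 + 0.113·0.0152) / 4.092 = 0.1478 mg/L.

0.148 mg/L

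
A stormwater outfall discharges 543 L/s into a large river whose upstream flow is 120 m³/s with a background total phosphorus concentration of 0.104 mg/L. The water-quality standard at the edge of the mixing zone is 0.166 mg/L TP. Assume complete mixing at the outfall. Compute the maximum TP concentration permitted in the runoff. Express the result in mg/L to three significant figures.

543 L/s = 0.543 m³/s.
Mass balance: 0.166·120.5 = 0.543·Cₑ + 120·0.104.
Cₑ = (20.01 − 12.48) / 0.543 = 13.87 mg/L.

13.9 mg/L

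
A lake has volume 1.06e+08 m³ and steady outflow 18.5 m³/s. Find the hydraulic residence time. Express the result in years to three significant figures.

0.182 yr

Q = 18.5 m³/s × 3.156e+07 s/yr = 5.838e+08 m³/yr.
Hydraulic residence time τ = V/Q = 1.06e+08/5.838e+08 = 0.1816 yr.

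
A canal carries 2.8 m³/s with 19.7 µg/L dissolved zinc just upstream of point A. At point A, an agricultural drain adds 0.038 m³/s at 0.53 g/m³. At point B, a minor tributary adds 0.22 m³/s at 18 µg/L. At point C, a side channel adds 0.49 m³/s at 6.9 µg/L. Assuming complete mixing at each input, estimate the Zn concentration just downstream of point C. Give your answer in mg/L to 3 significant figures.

0.0233 mg/L

19.7 µg/L = 0.0197 mg/L.
After input A: C = (2.8·0.0197 + 0.038·0.53) / 2.838 = 0.02653 mg/L.
18 µg/L = 0.018 mg/L.
After input B: C = (2.838·0.02653 + 0.22·0.018) / 3.058 = 0.02592 mg/L.
6.9 µg/L = 0.0069 mg/L.
After input C: C = (3.058·0.02592 + 0.49·0.0069) / 3.548 = 0.02329 mg/L.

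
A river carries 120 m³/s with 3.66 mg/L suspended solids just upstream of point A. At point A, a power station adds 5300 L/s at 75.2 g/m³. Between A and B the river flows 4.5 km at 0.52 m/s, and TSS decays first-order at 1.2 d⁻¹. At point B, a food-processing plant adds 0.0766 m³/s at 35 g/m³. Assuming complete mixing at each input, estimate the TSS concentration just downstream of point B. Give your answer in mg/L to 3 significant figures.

5300 L/s = 5.3 m³/s.
After input A: C = (120·3.66 + 5.3·75.2) / 125.3 = 6.686 mg/L.
Over the 4.5 km reach to input B (t = 8654 s = 0.1002 d), decay gives C = 6.686·exp(−1.2·0.1002) = 5.929 mg/L.
After input B: C = (125.3·5.929 + 0.0766·35) / 125.4 = 5.947 mg/L.

5.95 mg/L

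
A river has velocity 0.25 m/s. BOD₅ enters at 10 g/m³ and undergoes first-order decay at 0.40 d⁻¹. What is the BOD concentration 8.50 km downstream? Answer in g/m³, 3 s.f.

Travel time t = 8.50 km / 0.25 m/s = 8500/0.25 = 3.4e+04 s = 0.3935 d.
First-order decay: C = 10·exp(−0.40·0.3935) = 10·0.8544 = 8.544 g/m³.

8.54 g/m³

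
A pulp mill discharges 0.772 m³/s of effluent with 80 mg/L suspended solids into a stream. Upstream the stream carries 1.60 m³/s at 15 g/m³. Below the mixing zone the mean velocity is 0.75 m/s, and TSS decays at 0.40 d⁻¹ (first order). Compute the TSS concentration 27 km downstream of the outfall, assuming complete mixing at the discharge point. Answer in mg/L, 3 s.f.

After complete mixing, C₀ = (0.772·80 + 1.6·15) / 2.372 = 36.16 mg/L.
Travel time t = 2.7e+04 m / 0.75 m/s = 3.6e+04 s = 0.4167 d.
C = 36.16·exp(−0.40·0.4167) = 36.16·0.8465 = 30.6 mg/L.

30.6 mg/L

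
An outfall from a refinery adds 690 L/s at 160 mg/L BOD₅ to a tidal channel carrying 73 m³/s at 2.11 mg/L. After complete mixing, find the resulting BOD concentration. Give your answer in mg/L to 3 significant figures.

690 L/s = 0.69 m³/s.
Flow-weighted mixing gives C = (0.69·160 + 73·2.11) / (0.69 + 73) = 264.4/73.69 = 3.588 mg/L.

3.59 mg/L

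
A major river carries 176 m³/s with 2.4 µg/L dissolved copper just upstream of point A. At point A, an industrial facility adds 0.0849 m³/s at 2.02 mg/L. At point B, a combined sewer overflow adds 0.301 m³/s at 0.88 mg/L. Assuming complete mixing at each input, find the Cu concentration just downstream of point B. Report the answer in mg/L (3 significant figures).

2.4 µg/L = 0.0024 mg/L.
After input A: C = (176·0.0024 + 0.0849·2.02) / 176.1 = 0.003373 mg/L.
After input B: C = (176.1·0.003373 + 0.301·0.88) / 176.4 = 0.004869 mg/L.

0.00487 mg/L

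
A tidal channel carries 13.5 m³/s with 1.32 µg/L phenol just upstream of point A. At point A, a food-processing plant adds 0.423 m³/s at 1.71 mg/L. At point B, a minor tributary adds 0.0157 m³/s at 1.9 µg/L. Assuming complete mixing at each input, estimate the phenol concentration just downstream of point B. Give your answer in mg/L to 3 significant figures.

0.0532 mg/L

1.32 µg/L = 0.00132 mg/L.
After input A: C = (13.5·0.00132 + 0.423·1.71) / 13.92 = 0.05323 mg/L.
1.9 µg/L = 0.0019 mg/L.
After input B: C = (13.92·0.05323 + 0.0157·0.0019) / 13.94 = 0.05317 mg/L.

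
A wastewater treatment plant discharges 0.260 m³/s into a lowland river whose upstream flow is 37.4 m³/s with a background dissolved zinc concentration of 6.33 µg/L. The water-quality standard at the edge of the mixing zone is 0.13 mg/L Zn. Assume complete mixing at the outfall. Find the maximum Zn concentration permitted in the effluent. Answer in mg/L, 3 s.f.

17.9 mg/L

6.33 µg/L = 0.00633 mg/L.
Mass balance: 0.13·37.66 = 0.26·Cₑ + 37.4·0.00633.
Cₑ = (4.896 − 0.2367) / 0.26 = 17.92 mg/L.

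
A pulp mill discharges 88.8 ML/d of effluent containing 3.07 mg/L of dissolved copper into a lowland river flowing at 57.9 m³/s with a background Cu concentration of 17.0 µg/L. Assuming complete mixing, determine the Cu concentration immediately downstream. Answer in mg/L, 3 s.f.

88.8 ML/d = 1.028 m³/s.
17.0 µg/L = 0.017 mg/L.
Conservation of mass across the mixing zone: C = (1.028·3.07 + 57.9·0.017) / (1.028 + 57.9) = 4.14/58.93 = 0.07025 mg/L.

0.0702 mg/L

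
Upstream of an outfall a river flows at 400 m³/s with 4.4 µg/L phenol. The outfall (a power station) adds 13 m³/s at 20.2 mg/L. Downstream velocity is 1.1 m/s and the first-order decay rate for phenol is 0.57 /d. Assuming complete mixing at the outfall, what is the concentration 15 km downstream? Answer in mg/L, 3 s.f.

4.4 µg/L = 0.0044 mg/L.
After complete mixing, C₀ = (13·20.2 + 400·0.0044) / 413 = 0.6401 mg/L.
Travel time t = 1.5e+04 m / 1.1 m/s = 1.364e+04 s = 0.1578 d.
C = 0.6401·exp(−0.57·0.1578) = 0.6401·0.914 = 0.585 mg/L.

0.585 mg/L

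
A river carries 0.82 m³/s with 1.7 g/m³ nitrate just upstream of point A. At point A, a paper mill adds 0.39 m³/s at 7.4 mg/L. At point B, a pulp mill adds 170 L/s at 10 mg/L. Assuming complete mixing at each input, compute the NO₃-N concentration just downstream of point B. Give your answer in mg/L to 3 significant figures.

4.33 mg/L

After input A: C = (0.82·1.7 + 0.39·7.4) / 1.21 = 3.537 mg/L.
170 L/s = 0.17 m³/s.
After input B: C = (1.21·3.537 + 0.17·10) / 1.38 = 4.333 mg/L.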